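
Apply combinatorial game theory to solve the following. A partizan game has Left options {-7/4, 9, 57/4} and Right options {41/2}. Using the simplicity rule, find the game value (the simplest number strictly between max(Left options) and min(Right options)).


Left options: {-7/4, 9, 57/4}, max = 57/4
Right options: {41/2}, min = 41/2
All options are numbers and max(Left) < min(Right), so by the simplicity theorem the value is the simplest (earliest-born) number strictly between 57/4 and 41/2.
Integers 15 through 20 all lie strictly between 57/4 and 41/2.
Among integers, the simplest (lowest birthday = smallest |n|; 0 is born on day 0, +-n on day n) is 15.
No non-integer in the interval can be simpler: if x is a non-integer in the interval, then floor(x) or ceil(x) also lies in the interval (the interval contains an integer), and both are proper prefixes of x's sign expansion, i.e. born earlier. So the game value is 15.
Game value = 15

15


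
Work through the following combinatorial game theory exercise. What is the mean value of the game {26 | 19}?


Game = {26 | 19}, a switch {a | b} with numbers a > b.
Its thermograph has left wall a - t and right wall b + t, which meet at t = (a - b)/2, where both equal (a + b)/2. So the mast (mean value) is at (a + b)/2.
Mean = (26 + (19))/2 = 45/2 = 45/2

45/2


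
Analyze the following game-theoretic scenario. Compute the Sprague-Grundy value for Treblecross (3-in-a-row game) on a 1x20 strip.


Treblecross: place X on empty cells; 3-in-a-row wins.
Playing within two cells of an existing X lets the opponent win at once, so sensible play treats the cells i-2..i+2 around each X as dead. The player left with no safe cell loses, so this is a normal-play take-away game on strips of safe cells.
Placing X at cell i (0-indexed) of a strip of k safe cells leaves independent strips of sizes max(0, i-2) and max(0, k-i-3). Hence G(k) = mex{ G(max(0,i-2)) XOR G(max(0,k-i-3)) : 0 <= i < k }, with G(0) = 0.
G(1): splits (0,0):0^0=0 -> mex({0}) = 1
G(2): splits (0,0):0^0=0 -> mex({0}) = 1
G(3): splits (0,0):0^0=0 -> mex({0}) = 1
G(4): splits (0,1):0^1=1 (0,0):0^0=0 -> mex({0, 1}) = 2
G(5): splits (0,2):0^1=1 (0,1):0^1=1 (0,0):0^0=0 -> mex({0, 1}) = 2
G(6) = mex({1}) = 0
G(7) = mex({0, 1, 2}) = 3
G(8) = mex({0, 1, 2}) = 3
G(9) = mex({0, 2}) = 1
G(10) = mex({0, 2, 3}) = 1
G(11) = mex({0, 3}) = 1
G(12) = mex({1, 3}) = 0
G(13) = mex({0, 1, 2, 3}) = 4
G(14) = mex({0, 1, 2}) = 3
G(15) = mex({0, 1, 2}) = 3
G(16) = mex({0, 1, 2, 4}) = 3
G(17) = mex({0, 1, 3, 4}) = 2
G(18) = mex({0, 1, 3, 4}) = 2
G(19) = mex({0, 1, 3, 5}) = 2
G(20) = mex({0, 1, 2, 3, 5}) = 4
Therefore G(20) = 4.

4


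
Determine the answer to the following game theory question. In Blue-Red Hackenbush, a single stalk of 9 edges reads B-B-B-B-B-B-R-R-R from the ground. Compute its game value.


Edges (from ground): B-B-B-B-B-B-R-R-R
By Berlekamp's sign-expansion rule, a Blue-Red Hackenbush stalk has the value of the surreal number whose sign sequence is the edge sequence with B -> + and R -> -.
Sign sequence: ++++++---
Trace the sign expansion in the surreal number tree, starting from 0:
Edge 1: B (sign +) -> bounds (0, +inf), value = 1
Edge 2: B (sign +) -> bounds (1, +inf), value = 2
Edge 3: B (sign +) -> bounds (2, +inf), value = 3
Edge 4: B (sign +) -> bounds (3, +inf), value = 4
Edge 5: B (sign +) -> bounds (4, +inf), value = 5
Edge 6: B (sign +) -> bounds (5, +inf), value = 6
Edge 7: R (sign -) -> bounds (5, 6), value = 11/2
Edge 8: R (sign -) -> bounds (5, 11/2), value = 21/4
Edge 9: R (sign -) -> bounds (5, 21/4), value = 41/8
Game value = 41/8

41/8


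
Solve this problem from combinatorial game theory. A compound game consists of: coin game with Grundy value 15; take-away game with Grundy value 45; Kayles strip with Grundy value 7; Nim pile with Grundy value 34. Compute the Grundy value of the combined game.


By the Sprague-Grundy theorem, the Grundy value of a sum of games is the XOR of individual Grundy values.
coin game: Grundy value = 15. Running XOR: 0 XOR 15 = 15
take-away game: Grundy value = 45. Running XOR: 15 XOR 45 = 34
Kayles strip: Grundy value = 7. Running XOR: 34 XOR 7 = 37
Nim pile: Grundy value = 34. Running XOR: 37 XOR 34 = 7
The combined Grundy value is 7.

7


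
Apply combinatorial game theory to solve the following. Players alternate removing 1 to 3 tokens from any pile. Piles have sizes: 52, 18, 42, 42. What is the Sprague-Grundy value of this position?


Subtraction set: {1, 2, 3}
For this subtraction set, G(n) = n mod 4 (period = max + 1 = 4).
Pile 1 (size 52): G(52) = 52 mod 4 = 0
Pile 2 (size 18): G(18) = 18 mod 4 = 2
Pile 3 (size 42): G(42) = 42 mod 4 = 2
Pile 4 (size 42): G(42) = 42 mod 4 = 2
Total Grundy value = XOR of all: 0 XOR 2 XOR 2 XOR 2 = 2

2


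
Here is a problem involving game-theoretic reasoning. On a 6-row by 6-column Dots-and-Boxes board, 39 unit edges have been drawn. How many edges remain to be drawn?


Grid: 6 x 6 boxes, i.e. 7 rows and 7 columns of dots.
Horizontal edges: (rows + 1) * cols = 7 * 6 = 42
Vertical edges: rows * (cols + 1) = 6 * 7 = 42
Total edges: 42 + 42 = 84
Edges drawn: 39
Remaining: 84 - 39 = 45

45


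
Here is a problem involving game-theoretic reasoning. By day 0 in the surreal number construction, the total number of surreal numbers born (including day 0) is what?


Day 0: {|} = 0 is born. Count = 1.
Day n: the number of surreal numbers born by day n is 2^(n+1) - 1.
By day 0: 2^1 - 1 = 1
By day 0: 1 surreal numbers.

1


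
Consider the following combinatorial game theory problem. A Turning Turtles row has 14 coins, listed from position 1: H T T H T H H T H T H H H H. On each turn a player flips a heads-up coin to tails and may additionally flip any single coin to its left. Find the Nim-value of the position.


Coins: H T T H T H H T H T H H H H
Key fact: a single head at position k behaves exactly like a Nim heap of size k (turning it to T and optionally flipping a coin at j < k corresponds to moving the heap from k to j, or to 0), and heads combine as a disjunctive sum (two heads at the same place would cancel, matching j XOR j = 0). So the Nim-value is the XOR of the 1-indexed positions of the heads.
Face-up positions (1-indexed): [1, 4, 6, 7, 9, 11, 12, 13, 14]
XOR 0 with 1: 0 XOR 1 = 1
XOR 1 with 4: 1 XOR 4 = 5
XOR 5 with 6: 5 XOR 6 = 3
XOR 3 with 7: 3 XOR 7 = 4
XOR 4 with 9: 4 XOR 9 = 13
XOR 13 with 11: 13 XOR 11 = 6
XOR 6 with 12: 6 XOR 12 = 10
XOR 10 with 13: 10 XOR 13 = 7
XOR 7 with 14: 7 XOR 14 = 9
Nim-value = 9

9


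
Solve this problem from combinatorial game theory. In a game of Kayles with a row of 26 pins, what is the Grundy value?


Kayles: a move removes 1 or 2 adjacent pins from a contiguous row.
Removing pins from a row of k leaves two independent rows (a, b) with a + b = k - 1 (one pin) or a + b = k - 2 (two pins); an end removal gives a = 0.
By Sprague-Grundy, G(k) = mex{ G(a) XOR G(b) } over all these splits. G(0) = 0.
G(1): splits (0,0):0^0=0 -> mex({0}) = 1
G(2): splits (0,1):0^1=1 (0,0):0^0=0 -> mex({0, 1}) = 2
G(3): splits (0,2):0^2=2 (1,1):1^1=0 (0,1):0^1=1 -> mex({0, 1, 2}) = 3
G(4): splits (0,3):0^3=3 (1,2):1^2=3 (0,2):0^2=2 (1,1):1^1=0 -> mex({0, 2, 3}) = 1
G(5): splits (0,4):0^1=1 (1,3):1^3=2 (2,2):2^2=0 (0,3):0^3=3 (1,2):1^2=3 -> mex({0, 1, 2, 3}) = 4
G(6) = mex({0, 1, 2, 4}) = 3
G(7) = mex({0, 1, 3, 4, 5}) = 2
G(8) = mex({0, 2, 3, 5, 6}) = 1
G(9) = mex({0, 1, 2, 3, 6, 7}) = 4
G(10) = mex({0, 1, 3, 4, 5, 7}) = 2
G(11) = mex({0, 1, 2, 3, 4, 5}) = 6
G(12) = mex({0, 1, 2, 3, 5, 6, 7}) = 4
G(13) = mex({0, 2, 3, 4, 6, 7}) = 1
G(14) = mex({0, 1, 4, 5, 6, 7}) = 2
G(15) = mex({0, 1, 2, 3, 4, 5, 6}) = 7
G(16) = mex({0, 2, 3, 5, 6, 7}) = 1
G(17) = mex({0, 1, 2, 3, 5, 6, 7}) = 4
G(18) = mex({0, 1, 2, 4, 5, 6}) = 3
G(19) = mex({0, 1, 3, 4, 5, 7}) = 2
G(20) = mex({0, 2, 3, 4, 5, 6, 7}) = 1
G(21) = mex({0, 1, 2, 3, 5, 6, 7}) = 4
G(22) = mex({0, 1, 2, 3, 4, 5, 7}) = 6
G(23) = mex({0, 1, 2, 3, 4, 5, 6}) = 7
G(24) = mex({0, 1, 2, 3, 5, 6, 7}) = 4
G(25) = mex({0, 2, 3, 4, 6, 7}) = 1
G(26) = mex({0, 1, 3, 4, 5, 6, 7}) = 2
Therefore G(26) = 2.

2


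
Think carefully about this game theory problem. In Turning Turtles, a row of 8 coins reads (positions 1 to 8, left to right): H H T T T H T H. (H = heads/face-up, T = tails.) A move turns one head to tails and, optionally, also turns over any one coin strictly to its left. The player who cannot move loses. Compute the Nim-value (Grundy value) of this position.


Coins: H H T T T H T H
Key fact: a single head at position k behaves exactly like a Nim heap of size k (turning it to T and optionally flipping a coin at j < k corresponds to moving the heap from k to j, or to 0), and heads combine as a disjunctive sum (two heads at the same place would cancel, matching j XOR j = 0). So the Nim-value is the XOR of the 1-indexed positions of the heads.
Face-up positions (1-indexed): [1, 2, 6, 8]
XOR 0 with 1: 0 XOR 1 = 1
XOR 1 with 2: 1 XOR 2 = 3
XOR 3 with 6: 3 XOR 6 = 5
XOR 5 with 8: 5 XOR 8 = 13
Nim-value = 13

13


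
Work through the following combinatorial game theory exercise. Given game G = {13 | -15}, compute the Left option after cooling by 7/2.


Original game: {13 | -15} (a switch {a | b} with a > b).
Cooling by t (for t below the temperature (a - b)/2 = 14) taxes each move by t: {a | b} cooled by t is {a - t | b + t}.
Cooling amount: t = 7/2
Cooled Left option: 13 - 7/2 = 19/2
Cooled Right option: -15 + 7/2 = -23/2
Cooled game: {19/2 | -23/2}
Left option = 19/2

19/2


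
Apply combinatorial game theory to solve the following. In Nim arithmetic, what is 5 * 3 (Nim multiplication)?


Nim multiplication is bilinear over XOR: (u XOR v) * w = (u*w) XOR (v*w).
So we split each operand into its bit components and XOR the pairwise Nim products.
5 = 1 + 4 (as XOR of powers of 2).
3 = 1 + 2 (as XOR of powers of 2).
Using the standard Nim-product table on single bits:
  2*2 = 3,   2*4 = 8,   2*8 = 12,
  4*4 = 6,   4*8 = 11,  8*8 = 13,
and  1*x = x (identity), k*l = l*k (commutative).
Pairwise Nim products:
  1 * 1 = 1
  1 * 2 = 2
  4 * 1 = 4
  4 * 2 = 8
XOR them: 1 XOR 2 XOR 4 XOR 8 = 15.
Result: 5 * 3 = 15 (in Nim).

15


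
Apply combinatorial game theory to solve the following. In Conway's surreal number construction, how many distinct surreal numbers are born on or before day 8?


Day 0: {|} = 0 is born. Count = 1.
Day n: the number of surreal numbers born by day n is 2^(n+1) - 1.
By day 0: 2^1 - 1 = 1
By day 1: 2^2 - 1 = 3
By day 2: 2^3 - 1 = 7
By day 3: 2^4 - 1 = 15
By day 4: 2^5 - 1 = 31
By day 5: 2^6 - 1 = 63
By day 6: 2^7 - 1 = 127
By day 7: 2^8 - 1 = 255
By day 8: 2^9 - 1 = 511
By day 8: 511 surreal numbers.

511


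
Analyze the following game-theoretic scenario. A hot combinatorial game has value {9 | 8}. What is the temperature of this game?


The game is {9 | 8}, a switch {a | b} with numbers a > b.
Cooling {a | b} by t gives {a - t | b + t}, which stops being hot when a - t = b + t, i.e. at t = (a - b)/2. So the temperature of a switch is (a - b)/2.
Temperature = (Left option - Right option) / 2
= (9 - (8)) / 2
= 1 / 2
= 1/2

1/2


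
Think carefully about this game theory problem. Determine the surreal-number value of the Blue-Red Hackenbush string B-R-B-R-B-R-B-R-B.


Edges (from ground): B-R-B-R-B-R-B-R-B
By Berlekamp's sign-expansion rule, a Blue-Red Hackenbush stalk has the value of the surreal number whose sign sequence is the edge sequence with B -> + and R -> -.
Sign sequence: +-+-+-+-+
Trace the sign expansion in the surreal number tree, starting from 0:
Edge 1: B (sign +) -> bounds (0, +inf), value = 1
Edge 2: R (sign -) -> bounds (0, 1), value = 1/2
Edge 3: B (sign +) -> bounds (1/2, 1), value = 3/4
Edge 4: R (sign -) -> bounds (1/2, 3/4), value = 5/8
Edge 5: B (sign +) -> bounds (5/8, 3/4), value = 11/16
Edge 6: R (sign -) -> bounds (5/8, 11/16), value = 21/32
Edge 7: B (sign +) -> bounds (21/32, 11/16), value = 43/64
Edge 8: R (sign -) -> bounds (21/32, 43/64), value = 85/128
Edge 9: B (sign +) -> bounds (85/128, 43/64), value = 171/256
Game value = 171/256

171/256


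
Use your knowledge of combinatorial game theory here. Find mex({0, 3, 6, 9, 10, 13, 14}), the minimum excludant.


Set = {0, 3, 6, 9, 10, 13, 14}
0 is in the set.
1 is NOT in the set. This is the mex.
mex = 1

1


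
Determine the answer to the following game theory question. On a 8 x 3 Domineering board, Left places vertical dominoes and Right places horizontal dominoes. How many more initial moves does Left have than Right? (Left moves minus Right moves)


Board is 8 x 3 (rows x cols).
Left (vertical) placements: (rows-1) * cols = 7 * 3 = 21
Right (horizontal) placements: rows * (cols-1) = 8 * 2 = 16
Advantage = Left - Right = 21 - 16 = 5

5


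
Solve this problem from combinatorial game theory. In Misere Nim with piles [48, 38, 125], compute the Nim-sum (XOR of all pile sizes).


We need the XOR (exclusive or) of all pile sizes.
After XOR-ing pile 1 (size 48): 0 XOR 48 = 48
After XOR-ing pile 2 (size 38): 48 XOR 38 = 22
After XOR-ing pile 3 (size 125): 22 XOR 125 = 107
The Nim-value of this position is 107.

107


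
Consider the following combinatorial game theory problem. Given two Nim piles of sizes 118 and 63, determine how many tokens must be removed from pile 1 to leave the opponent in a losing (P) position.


Piles: 118 and 63
Current XOR: 118 XOR 63 = 73 (non-zero, so this is an N-position).
To make the XOR zero, we need to find a move that balances the piles.
For pile 1 (size 118): target = 118 XOR 73 = 63
We reduce pile 1 from 118 to 63.
Tokens removed: 118 - 63 = 55
Verification: 63 XOR 63 = 0

55


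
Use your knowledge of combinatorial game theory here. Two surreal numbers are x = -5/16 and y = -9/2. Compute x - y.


x = -5/16, y = -9/2
Converting to common denominator: 16
x = -5/16, y = -72/16
x - y = -5/16 - -9/2 = 67/16

67/16


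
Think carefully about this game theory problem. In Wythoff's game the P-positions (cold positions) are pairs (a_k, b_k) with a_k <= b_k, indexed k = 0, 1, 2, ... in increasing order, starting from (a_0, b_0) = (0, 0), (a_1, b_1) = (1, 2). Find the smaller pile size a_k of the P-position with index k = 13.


By Wythoff's theorem, a_k = floor(k * phi) and b_k = floor(k * phi^2) = a_k + k, where phi = (1 + sqrt(5))/2 is the golden ratio.
phi = (1 + sqrt(5))/2 = 1.618034
k = 13
k * phi = 13 * 1.618034 = 21.034442
a_13 = floor(k * phi) = 21

21


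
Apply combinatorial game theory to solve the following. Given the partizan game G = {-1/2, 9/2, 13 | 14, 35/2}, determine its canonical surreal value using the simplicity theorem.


Left options: {-1/2, 9/2, 13}, max = 13
Right options: {14, 35/2}, min = 14
All options are numbers and max(Left) < min(Right), so by the simplicity theorem the value is the simplest (earliest-born) number strictly between 13 and 14.
No integer lies strictly between 13 and 14, so the value is the dyadic rational m/2^k in the interval with the smallest k (then m odd); search k = 1, 2, ...:
Denominator 2: 27/2 lies strictly between 13 and 14 -- found.
The simplest number in the interval is 27/2.
Game value = 27/2

27/2


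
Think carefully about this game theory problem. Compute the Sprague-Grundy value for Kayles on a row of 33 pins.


Kayles: a move removes 1 or 2 adjacent pins from a contiguous row.
Removing pins from a row of k leaves two independent rows (a, b) with a + b = k - 1 (one pin) or a + b = k - 2 (two pins); an end removal gives a = 0.
By Sprague-Grundy, G(k) = mex{ G(a) XOR G(b) } over all these splits. G(0) = 0.
G(1): splits (0,0):0^0=0 -> mex({0}) = 1
G(2): splits (0,1):0^1=1 (0,0):0^0=0 -> mex({0, 1}) = 2
G(3): splits (0,2):0^2=2 (1,1):1^1=0 (0,1):0^1=1 -> mex({0, 1, 2}) = 3
G(4): splits (0,3):0^3=3 (1,2):1^2=3 (0,2):0^2=2 (1,1):1^1=0 -> mex({0, 2, 3}) = 1
G(5): splits (0,4):0^1=1 (1,3):1^3=2 (2,2):2^2=0 (0,3):0^3=3 (1,2):1^2=3 -> mex({0, 1, 2, 3}) = 4
G(6) = mex({0, 1, 2, 4}) = 3
G(7) = mex({0, 1, 3, 4, 5}) = 2
G(8) = mex({0, 2, 3, 5, 6}) = 1
G(9) = mex({0, 1, 2, 3, 6, 7}) = 4
G(10) = mex({0, 1, 3, 4, 5, 7}) = 2
G(11) = mex({0, 1, 2, 3, 4, 5}) = 6
G(12) = mex({0, 1, 2, 3, 5, 6, 7}) = 4
G(13) = mex({0, 2, 3, 4, 6, 7}) = 1
G(14) = mex({0, 1, 4, 5, 6, 7}) = 2
G(15) = mex({0, 1, 2, 3, 4, 5, 6}) = 7
G(16) = mex({0, 2, 3, 5, 6, 7}) = 1
G(17) = mex({0, 1, 2, 3, 5, 6, 7}) = 4
G(18) = mex({0, 1, 2, 4, 5, 6}) = 3
G(19) = mex({0, 1, 3, 4, 5, 7}) = 2
G(20) = mex({0, 2, 3, 4, 5, 6, 7}) = 1
G(21) = mex({0, 1, 2, 3, 5, 6, 7}) = 4
G(22) = mex({0, 1, 2, 3, 4, 5, 7}) = 6
G(23) = mex({0, 1, 2, 3, 4, 5, 6}) = 7
G(24) = mex({0, 1, 2, 3, 5, 6, 7}) = 4
G(25) = mex({0, 2, 3, 4, 6, 7}) = 1
G(26) = mex({0, 1, 3, 4, 5, 6, 7}) = 2
G(27) = mex({0, 1, 2, 3, 4, 5, 6, 7}) = 8
G(28) = mex({0, 1, 2, 3, 4, 6, 7, 8}) = 5
G(29) = mex({0, 1, 2, 3, 5, 6, 7, 8, 9}) = 4
G(30) = mex({0, 1, 2, 3, 4, 5, 6, 9, 10}) = 7
G(31) = mex({0, 1, 3, 4, 5, 7, 10, 11}) = 2
G(32) = mex({0, 2, 3, 4, 5, 6, 7, 9, 11}) = 1
G(33) = mex({0, 1, 2, 3, 4, 5, 6, 7, 9, 12}) = 8
Therefore G(33) = 8.

8


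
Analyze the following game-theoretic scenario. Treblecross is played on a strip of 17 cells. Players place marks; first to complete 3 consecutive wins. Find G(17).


Treblecross: place X on empty cells; 3-in-a-row wins.
Playing within two cells of an existing X lets the opponent win at once, so sensible play treats the cells i-2..i+2 around each X as dead. The player left with no safe cell loses, so this is a normal-play take-away game on strips of safe cells.
Placing X at cell i (0-indexed) of a strip of k safe cells leaves independent strips of sizes max(0, i-2) and max(0, k-i-3). Hence G(k) = mex{ G(max(0,i-2)) XOR G(max(0,k-i-3)) : 0 <= i < k }, with G(0) = 0.
G(1): splits (0,0):0^0=0 -> mex({0}) = 1
G(2): splits (0,0):0^0=0 -> mex({0}) = 1
G(3): splits (0,0):0^0=0 -> mex({0}) = 1
G(4): splits (0,1):0^1=1 (0,0):0^0=0 -> mex({0, 1}) = 2
G(5): splits (0,2):0^1=1 (0,1):0^1=1 (0,0):0^0=0 -> mex({0, 1}) = 2
G(6) = mex({1}) = 0
G(7) = mex({0, 1, 2}) = 3
G(8) = mex({0, 1, 2}) = 3
G(9) = mex({0, 2}) = 1
G(10) = mex({0, 2, 3}) = 1
G(11) = mex({0, 3}) = 1
G(12) = mex({1, 3}) = 0
G(13) = mex({0, 1, 2, 3}) = 4
G(14) = mex({0, 1, 2}) = 3
G(15) = mex({0, 1, 2}) = 3
G(16) = mex({0, 1, 2, 4}) = 3
G(17) = mex({0, 1, 3, 4}) = 2
Therefore G(17) = 2.

2


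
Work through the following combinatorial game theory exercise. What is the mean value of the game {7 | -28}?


Game = {7 | -28}, a switch {a | b} with numbers a > b.
Its thermograph has left wall a - t and right wall b + t, which meet at t = (a - b)/2, where both equal (a + b)/2. So the mast (mean value) is at (a + b)/2.
Mean = (7 + (-28))/2 = -21/2 = -21/2

-21/2


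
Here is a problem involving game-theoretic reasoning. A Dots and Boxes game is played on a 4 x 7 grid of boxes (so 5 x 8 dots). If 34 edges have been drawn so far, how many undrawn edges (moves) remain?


Grid: 4 x 7 boxes, i.e. 5 rows and 8 columns of dots.
Horizontal edges: (rows + 1) * cols = 5 * 7 = 35
Vertical edges: rows * (cols + 1) = 4 * 8 = 32
Total edges: 35 + 32 = 67
Edges drawn: 34
Remaining: 67 - 34 = 33

33


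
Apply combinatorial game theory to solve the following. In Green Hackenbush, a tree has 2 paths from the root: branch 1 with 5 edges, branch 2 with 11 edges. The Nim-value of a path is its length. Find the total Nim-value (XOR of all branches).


The tree has 2 branches from the ground vertex.
In Green Hackenbush, the Nim-value of a simple path of length k is k.
Branch 1: length 5, Nim-value = 5
Branch 2: length 11, Nim-value = 11
Total Nim-value = XOR of all branch values:
0 XOR 5 = 5
5 XOR 11 = 14
Nim-value of the tree = 14

14


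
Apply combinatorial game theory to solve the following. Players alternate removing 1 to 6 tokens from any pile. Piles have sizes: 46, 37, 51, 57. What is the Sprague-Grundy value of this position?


Subtraction set: {1, 2, 3, 4, 5, 6}
For this subtraction set, G(n) = n mod 7 (period = max + 1 = 7).
Pile 1 (size 46): G(46) = 46 mod 7 = 4
Pile 2 (size 37): G(37) = 37 mod 7 = 2
Pile 3 (size 51): G(51) = 51 mod 7 = 2
Pile 4 (size 57): G(57) = 57 mod 7 = 1
Total Grundy value = XOR of all: 4 XOR 2 XOR 2 XOR 1 = 5

5


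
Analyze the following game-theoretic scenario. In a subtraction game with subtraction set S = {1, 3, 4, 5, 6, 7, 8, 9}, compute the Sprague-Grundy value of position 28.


The subtraction set is S = {1, 3, 4, 5, 6, 7, 8, 9}.
G(k) = mex{ G(k - s) : s in S, s <= k }. We compute iteratively: G(0) = 0.
G(1) = mex({0}) = 1
G(2) = mex({1}) = 0
G(3) = mex({0}) = 1
G(4) = mex({0, 1}) = 2
G(5) = mex({0, 1, 2}) = 3
G(6) = mex({0, 1, 3}) = 2
G(7) = mex({0, 1, 2}) = 3
G(8) = mex({0, 1, 2, 3}) = 4
G(9) = mex({0, 1, 2, 3, 4}) = 5
G(10) = mex({0, 1, 2, 3, 5}) = 4
G(11) = mex({0, 1, 2, 3, 4}) = 5
G(12) = mex({1, 2, 3, 4, 5}) = 0
G(13) = mex({0, 2, 3, 4, 5}) = 1
G(14) = mex({1, 2, 3, 4, 5}) = 0
G(15) = mex({0, 2, 3, 4, 5}) = 1
G(16) = mex({0, 1, 3, 4, 5}) = 2
G(17) = mex({0, 1, 2, 4, 5}) = 3
G(18) = mex({0, 1, 3, 4, 5}) = 2
G(19) = mex({0, 1, 2, 4, 5}) = 3
G(20) = mex({0, 1, 2, 3, 5}) = 4
Observe that G(12)..G(20) = 0, 1, 0, 1, 2, 3, 2, 3, 4 repeats G(0)..G(8) = 0, 1, 0, 1, 2, 3, 2, 3, 4.
For k >= max(S) = 9, G(k) is determined by the previous 9 values G(k-9)..G(k-1); a window of 9 consecutive values has recurred shifted by 12, so by induction G(k + 12) = G(k) for all k >= 0: the sequence is periodic from the start with period 12.
One period: G(0..11) = 0, 1, 0, 1, 2, 3, 2, 3, 4, 5, 4, 5.
28 mod 12 = 4, so G(28) = G(4) = 2.

2


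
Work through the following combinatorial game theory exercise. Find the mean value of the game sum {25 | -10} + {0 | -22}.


G1 = {25 | -10}, G2 = {0 | -22}
Each is a switch {a | b} with numbers a > b; its mean value is (a + b)/2, and mean value is additive over game sums: m(G1 + G2) = m(G1) + m(G2).
Mean of G1 = (25 + (-10))/2 = 15/2 = 15/2
Mean of G2 = (0 + (-22))/2 = -22/2 = -11
Mean of G1 + G2 = 15/2 + -11 = -7/2

-7/2


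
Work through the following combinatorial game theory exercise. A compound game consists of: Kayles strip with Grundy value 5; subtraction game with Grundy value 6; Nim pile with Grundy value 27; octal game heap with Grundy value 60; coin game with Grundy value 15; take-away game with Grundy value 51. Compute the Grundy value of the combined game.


By the Sprague-Grundy theorem, the Grundy value of a sum of games is the XOR of individual Grundy values.
Kayles strip: Grundy value = 5. Running XOR: 0 XOR 5 = 5
subtraction game: Grundy value = 6. Running XOR: 5 XOR 6 = 3
Nim pile: Grundy value = 27. Running XOR: 3 XOR 27 = 24
octal game heap: Grundy value = 60. Running XOR: 24 XOR 60 = 36
coin game: Grundy value = 15. Running XOR: 36 XOR 15 = 43
take-away game: Grundy value = 51. Running XOR: 43 XOR 51 = 24
The combined Grundy value is 24.

24


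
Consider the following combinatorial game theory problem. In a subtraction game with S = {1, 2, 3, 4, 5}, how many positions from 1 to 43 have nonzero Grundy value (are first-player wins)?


Subtraction set S = {1, 2, 3, 4, 5}, so G(n) = n mod 6.
G(n) = 0 when n is a multiple of 6.
Multiples of 6 in [1, 43]: 7
N-positions (nonzero Grundy) = 43 - 7 = 36

36


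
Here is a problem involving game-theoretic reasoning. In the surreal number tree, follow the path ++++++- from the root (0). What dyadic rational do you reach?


Sign expansion: ++++++-
Rule: track bounds (lo, hi), initially (-inf, +inf). On '+', the current value becomes lo and we move to the simplest number in (value, hi): value + 1 if hi = +inf, otherwise the midpoint (value + hi)/2. On '-', the current value becomes hi and we move to value - 1 if lo = -inf, otherwise the midpoint (lo + value)/2.
Start at 0.
Step 1: sign = +, move right. Bounds: (0, +inf). Value = 1
Step 2: sign = +, move right. Bounds: (1, +inf). Value = 2
Step 3: sign = +, move right. Bounds: (2, +inf). Value = 3
Step 4: sign = +, move right. Bounds: (3, +inf). Value = 4
Step 5: sign = +, move right. Bounds: (4, +inf). Value = 5
Step 6: sign = +, move right. Bounds: (5, +inf). Value = 6
Step 7: sign = -, move left. Bounds: (5, 6). Value = 11/2
The surreal number with sign expansion ++++++- is 11/2.

11/2


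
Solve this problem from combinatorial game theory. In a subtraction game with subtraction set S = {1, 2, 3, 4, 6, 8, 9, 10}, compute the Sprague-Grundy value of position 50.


The subtraction set is S = {1, 2, 3, 4, 6, 8, 9, 10}.
G(k) = mex{ G(k - s) : s in S, s <= k }. We compute iteratively: G(0) = 0.
G(1) = mex({0}) = 1
G(2) = mex({0, 1}) = 2
G(3) = mex({0, 1, 2}) = 3
G(4) = mex({0, 1, 2, 3}) = 4
G(5) = mex({1, 2, 3, 4}) = 0
G(6) = mex({0, 2, 3, 4}) = 1
G(7) = mex({0, 1, 3, 4}) = 2
G(8) = mex({0, 1, 2, 4}) = 3
G(9) = mex({0, 1, 2, 3}) = 4
G(10) = mex({0, 1, 2, 3, 4}) = 5
G(11) = mex({0, 1, 2, 3, 4, 5}) = 6
G(12) = mex({1, 2, 3, 4, 5, 6}) = 0
G(13) = mex({0, 2, 3, 4, 5, 6}) = 1
G(14) = mex({0, 1, 3, 4, 5, 6}) = 2
G(15) = mex({0, 1, 2, 4, 6}) = 3
G(16) = mex({0, 1, 2, 3, 5}) = 4
G(17) = mex({1, 2, 3, 4, 6}) = 0
G(18) = mex({0, 2, 3, 4, 5}) = 1
G(19) = mex({0, 1, 3, 4, 5, 6}) = 2
G(20) = mex({0, 1, 2, 4, 5, 6}) = 3
G(21) = mex({0, 1, 2, 3, 6}) = 4
Observe that G(12)..G(21) = 0, 1, 2, 3, 4, 0, 1, 2, 3, 4 repeats G(0)..G(9) = 0, 1, 2, 3, 4, 0, 1, 2, 3, 4.
For k >= max(S) = 10, G(k) is determined by the previous 10 values G(k-10)..G(k-1); a window of 10 consecutive values has recurred shifted by 12, so by induction G(k + 12) = G(k) for all k >= 0: the sequence is periodic from the start with period 12.
One period: G(0..11) = 0, 1, 2, 3, 4, 0, 1, 2, 3, 4, 5, 6.
50 mod 12 = 2, so G(50) = G(2) = 2.

2


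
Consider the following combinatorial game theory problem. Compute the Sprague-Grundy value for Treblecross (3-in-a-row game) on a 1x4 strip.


Treblecross: place X on empty cells; 3-in-a-row wins.
Playing within two cells of an existing X lets the opponent win at once, so sensible play treats the cells i-2..i+2 around each X as dead. The player left with no safe cell loses, so this is a normal-play take-away game on strips of safe cells.
Placing X at cell i (0-indexed) of a strip of k safe cells leaves independent strips of sizes max(0, i-2) and max(0, k-i-3). Hence G(k) = mex{ G(max(0,i-2)) XOR G(max(0,k-i-3)) : 0 <= i < k }, with G(0) = 0.
G(1): splits (0,0):0^0=0 -> mex({0}) = 1
G(2): splits (0,0):0^0=0 -> mex({0}) = 1
G(3): splits (0,0):0^0=0 -> mex({0}) = 1
G(4): splits (0,1):0^1=1 (0,0):0^0=0 -> mex({0, 1}) = 2
Therefore G(4) = 2.

2


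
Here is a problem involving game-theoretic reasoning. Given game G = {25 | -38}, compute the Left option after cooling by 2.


Original game: {25 | -38} (a switch {a | b} with a > b).
Cooling by t (for t below the temperature (a - b)/2 = 63/2) taxes each move by t: {a | b} cooled by t is {a - t | b + t}.
Cooling amount: t = 2
Cooled Left option: 25 - 2 = 23
Cooled Right option: -38 + 2 = -36
Cooled game: {23 | -36}
Left option = 23

23


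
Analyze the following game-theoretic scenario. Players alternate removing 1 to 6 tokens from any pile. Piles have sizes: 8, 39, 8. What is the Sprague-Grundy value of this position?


Subtraction set: {1, 2, 3, 4, 5, 6}
For this subtraction set, G(n) = n mod 7 (period = max + 1 = 7).
Pile 1 (size 8): G(8) = 8 mod 7 = 1
Pile 2 (size 39): G(39) = 39 mod 7 = 4
Pile 3 (size 8): G(8) = 8 mod 7 = 1
Total Grundy value = XOR of all: 1 XOR 4 XOR 1 = 4

4


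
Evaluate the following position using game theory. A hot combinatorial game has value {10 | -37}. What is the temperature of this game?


The game is {10 | -37}, a switch {a | b} with numbers a > b.
Cooling {a | b} by t gives {a - t | b + t}, which stops being hot when a - t = b + t, i.e. at t = (a - b)/2. So the temperature of a switch is (a - b)/2.
Temperature = (Left option - Right option) / 2
= (10 - (-37)) / 2
= 47 / 2
= 47/2

47/2


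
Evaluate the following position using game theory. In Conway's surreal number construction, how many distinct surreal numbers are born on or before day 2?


Day 0: {|} = 0 is born. Count = 1.
Day n: the number of surreal numbers born by day n is 2^(n+1) - 1.
By day 0: 2^1 - 1 = 1
By day 1: 2^2 - 1 = 3
By day 2: 2^3 - 1 = 7
By day 2: 7 surreal numbers.

7


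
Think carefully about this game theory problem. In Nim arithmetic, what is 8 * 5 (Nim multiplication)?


Nim multiplication is bilinear over XOR: (u XOR v) * w = (u*w) XOR (v*w).
So we split each operand into its bit components and XOR the pairwise Nim products.
8 = 8 (as XOR of powers of 2).
5 = 1 + 4 (as XOR of powers of 2).
Using the standard Nim-product table on single bits:
  2*2 = 3,   2*4 = 8,   2*8 = 12,
  4*4 = 6,   4*8 = 11,  8*8 = 13,
and  1*x = x (identity), k*l = l*k (commutative).
Pairwise Nim products:
  8 * 1 = 8
  8 * 4 = 11
XOR them: 8 XOR 11 = 3.
Result: 8 * 5 = 3 (in Nim).

3


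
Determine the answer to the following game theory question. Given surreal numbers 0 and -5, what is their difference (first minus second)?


x = 0, y = -5
x - y = 0 - -5 = 5

5


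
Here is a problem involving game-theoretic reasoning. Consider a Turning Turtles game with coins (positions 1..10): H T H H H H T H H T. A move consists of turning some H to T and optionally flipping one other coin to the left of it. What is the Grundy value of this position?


Coins: H T H H H H T H H T
Key fact: a single head at position k behaves exactly like a Nim heap of size k (turning it to T and optionally flipping a coin at j < k corresponds to moving the heap from k to j, or to 0), and heads combine as a disjunctive sum (two heads at the same place would cancel, matching j XOR j = 0). So the Nim-value is the XOR of the 1-indexed positions of the heads.
Face-up positions (1-indexed): [1, 3, 4, 5, 6, 8, 9]
XOR 0 with 1: 0 XOR 1 = 1
XOR 1 with 3: 1 XOR 3 = 2
XOR 2 with 4: 2 XOR 4 = 6
XOR 6 with 5: 6 XOR 5 = 3
XOR 3 with 6: 3 XOR 6 = 5
XOR 5 with 8: 5 XOR 8 = 13
XOR 13 with 9: 13 XOR 9 = 4
Nim-value = 4

4


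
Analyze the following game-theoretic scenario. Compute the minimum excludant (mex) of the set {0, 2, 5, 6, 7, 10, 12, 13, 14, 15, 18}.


Set = {0, 2, 5, 6, 7, 10, 12, 13, 14, 15, 18}
0 is in the set.
1 is NOT in the set. This is the mex.
mex = 1

1


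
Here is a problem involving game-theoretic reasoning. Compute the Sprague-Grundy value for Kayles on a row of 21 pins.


Kayles: a move removes 1 or 2 adjacent pins from a contiguous row.
Removing pins from a row of k leaves two independent rows (a, b) with a + b = k - 1 (one pin) or a + b = k - 2 (two pins); an end removal gives a = 0.
By Sprague-Grundy, G(k) = mex{ G(a) XOR G(b) } over all these splits. G(0) = 0.
G(1): splits (0,0):0^0=0 -> mex({0}) = 1
G(2): splits (0,1):0^1=1 (0,0):0^0=0 -> mex({0, 1}) = 2
G(3): splits (0,2):0^2=2 (1,1):1^1=0 (0,1):0^1=1 -> mex({0, 1, 2}) = 3
G(4): splits (0,3):0^3=3 (1,2):1^2=3 (0,2):0^2=2 (1,1):1^1=0 -> mex({0, 2, 3}) = 1
G(5): splits (0,4):0^1=1 (1,3):1^3=2 (2,2):2^2=0 (0,3):0^3=3 (1,2):1^2=3 -> mex({0, 1, 2, 3}) = 4
G(6) = mex({0, 1, 2, 4}) = 3
G(7) = mex({0, 1, 3, 4, 5}) = 2
G(8) = mex({0, 2, 3, 5, 6}) = 1
G(9) = mex({0, 1, 2, 3, 6, 7}) = 4
G(10) = mex({0, 1, 3, 4, 5, 7}) = 2
G(11) = mex({0, 1, 2, 3, 4, 5}) = 6
G(12) = mex({0, 1, 2, 3, 5, 6, 7}) = 4
G(13) = mex({0, 2, 3, 4, 6, 7}) = 1
G(14) = mex({0, 1, 4, 5, 6, 7}) = 2
G(15) = mex({0, 1, 2, 3, 4, 5, 6}) = 7
G(16) = mex({0, 2, 3, 5, 6, 7}) = 1
G(17) = mex({0, 1, 2, 3, 5, 6, 7}) = 4
G(18) = mex({0, 1, 2, 4, 5, 6}) = 3
G(19) = mex({0, 1, 3, 4, 5, 7}) = 2
G(20) = mex({0, 2, 3, 4, 5, 6, 7}) = 1
G(21) = mex({0, 1, 2, 3, 5, 6, 7}) = 4
Therefore G(21) = 4.

4


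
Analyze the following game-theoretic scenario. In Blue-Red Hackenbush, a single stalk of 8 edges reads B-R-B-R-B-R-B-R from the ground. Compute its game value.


Edges (from ground): B-R-B-R-B-R-B-R
By Berlekamp's sign-expansion rule, a Blue-Red Hackenbush stalk has the value of the surreal number whose sign sequence is the edge sequence with B -> + and R -> -.
Sign sequence: +-+-+-+-
Trace the sign expansion in the surreal number tree, starting from 0:
Edge 1: B (sign +) -> bounds (0, +inf), value = 1
Edge 2: R (sign -) -> bounds (0, 1), value = 1/2
Edge 3: B (sign +) -> bounds (1/2, 1), value = 3/4
Edge 4: R (sign -) -> bounds (1/2, 3/4), value = 5/8
Edge 5: B (sign +) -> bounds (5/8, 3/4), value = 11/16
Edge 6: R (sign -) -> bounds (5/8, 11/16), value = 21/32
Edge 7: B (sign +) -> bounds (21/32, 11/16), value = 43/64
Edge 8: R (sign -) -> bounds (21/32, 43/64), value = 85/128
Game value = 85/128

85/128


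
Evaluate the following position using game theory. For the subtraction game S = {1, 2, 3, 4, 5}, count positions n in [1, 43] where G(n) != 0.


Subtraction set S = {1, 2, 3, 4, 5}, so G(n) = n mod 6.
G(n) = 0 when n is a multiple of 6.
Multiples of 6 in [1, 43]: 7
N-positions (nonzero Grundy) = 43 - 7 = 36

36


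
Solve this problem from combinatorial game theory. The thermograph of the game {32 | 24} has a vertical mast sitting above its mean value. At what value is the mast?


Game = {32 | 24}, a switch {a | b} with numbers a > b.
Its thermograph has left wall a - t and right wall b + t, which meet at t = (a - b)/2, where both equal (a + b)/2. So the mast (mean value) is at (a + b)/2.
Mean = (32 + (24))/2 = 56/2 = 28

28


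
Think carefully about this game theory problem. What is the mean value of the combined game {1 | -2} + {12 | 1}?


G1 = {1 | -2}, G2 = {12 | 1}
Each is a switch {a | b} with numbers a > b; its mean value is (a + b)/2, and mean value is additive over game sums: m(G1 + G2) = m(G1) + m(G2).
Mean of G1 = (1 + (-2))/2 = -1/2 = -1/2
Mean of G2 = (12 + (1))/2 = 13/2 = 13/2
Mean of G1 + G2 = -1/2 + 13/2 = 6

6


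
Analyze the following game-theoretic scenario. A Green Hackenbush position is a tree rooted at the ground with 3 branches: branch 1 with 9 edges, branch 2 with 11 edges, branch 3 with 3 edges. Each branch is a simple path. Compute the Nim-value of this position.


The tree has 3 branches from the ground vertex.
In Green Hackenbush, the Nim-value of a simple path of length k is k.
Branch 1: length 9, Nim-value = 9
Branch 2: length 11, Nim-value = 11
Branch 3: length 3, Nim-value = 3
Total Nim-value = XOR of all branch values:
0 XOR 9 = 9
9 XOR 11 = 2
2 XOR 3 = 1
Nim-value of the tree = 1

1


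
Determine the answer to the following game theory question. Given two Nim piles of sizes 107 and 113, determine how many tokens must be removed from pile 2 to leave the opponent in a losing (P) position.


Piles: 107 and 113
Current XOR: 107 XOR 113 = 26 (non-zero, so this is an N-position).
To make the XOR zero, we need to find a move that balances the piles.
For pile 2 (size 113): target = 113 XOR 26 = 107
We reduce pile 2 from 113 to 107.
Tokens removed: 113 - 107 = 6
Verification: 107 XOR 107 = 0

6


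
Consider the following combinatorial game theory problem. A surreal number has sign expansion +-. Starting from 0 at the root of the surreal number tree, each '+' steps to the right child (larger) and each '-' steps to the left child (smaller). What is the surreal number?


Sign expansion: +-
Rule: track bounds (lo, hi), initially (-inf, +inf). On '+', the current value becomes lo and we move to the simplest number in (value, hi): value + 1 if hi = +inf, otherwise the midpoint (value + hi)/2. On '-', the current value becomes hi and we move to value - 1 if lo = -inf, otherwise the midpoint (lo + value)/2.
Start at 0.
Step 1: sign = +, move right. Bounds: (0, +inf). Value = 1
Step 2: sign = -, move left. Bounds: (0, 1). Value = 1/2
The surreal number with sign expansion +- is 1/2.

1/2


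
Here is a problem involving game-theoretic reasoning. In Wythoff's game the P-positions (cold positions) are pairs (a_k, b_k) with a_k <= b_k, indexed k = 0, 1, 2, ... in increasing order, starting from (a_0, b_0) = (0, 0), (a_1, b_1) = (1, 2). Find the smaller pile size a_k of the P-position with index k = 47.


By Wythoff's theorem, a_k = floor(k * phi) and b_k = floor(k * phi^2) = a_k + k, where phi = (1 + sqrt(5))/2 is the golden ratio.
phi = (1 + sqrt(5))/2 = 1.618034
k = 47
k * phi = 47 * 1.618034 = 76.047597
a_47 = floor(k * phi) = 76

76


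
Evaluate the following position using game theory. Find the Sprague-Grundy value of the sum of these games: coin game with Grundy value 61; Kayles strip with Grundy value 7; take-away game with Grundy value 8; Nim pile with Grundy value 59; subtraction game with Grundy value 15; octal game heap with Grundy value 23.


By the Sprague-Grundy theorem, the Grundy value of a sum of games is the XOR of individual Grundy values.
coin game: Grundy value = 61. Running XOR: 0 XOR 61 = 61
Kayles strip: Grundy value = 7. Running XOR: 61 XOR 7 = 58
take-away game: Grundy value = 8. Running XOR: 58 XOR 8 = 50
Nim pile: Grundy value = 59. Running XOR: 50 XOR 59 = 9
subtraction game: Grundy value = 15. Running XOR: 9 XOR 15 = 6
octal game heap: Grundy value = 23. Running XOR: 6 XOR 23 = 17
The combined Grundy value is 17.

17


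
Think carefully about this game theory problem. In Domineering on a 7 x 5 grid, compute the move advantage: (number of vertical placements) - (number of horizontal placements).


Board is 7 x 5 (rows x cols).
Left (vertical) placements: (rows-1) * cols = 6 * 5 = 30
Right (horizontal) placements: rows * (cols-1) = 7 * 4 = 28
Advantage = Left - Right = 30 - 28 = 2

2


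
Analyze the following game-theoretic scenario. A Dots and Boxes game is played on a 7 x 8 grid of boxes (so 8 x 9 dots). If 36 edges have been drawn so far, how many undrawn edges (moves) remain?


Grid: 7 x 8 boxes, i.e. 8 rows and 9 columns of dots.
Horizontal edges: (rows + 1) * cols = 8 * 8 = 64
Vertical edges: rows * (cols + 1) = 7 * 9 = 63
Total edges: 64 + 63 = 127
Edges drawn: 36
Remaining: 127 - 36 = 91

91


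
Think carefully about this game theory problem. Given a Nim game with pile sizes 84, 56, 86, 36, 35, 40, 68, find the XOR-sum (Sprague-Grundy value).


We need the XOR (exclusive or) of all pile sizes.
After XOR-ing pile 1 (size 84): 0 XOR 84 = 84
After XOR-ing pile 2 (size 56): 84 XOR 56 = 108
After XOR-ing pile 3 (size 86): 108 XOR 86 = 58
After XOR-ing pile 4 (size 36): 58 XOR 36 = 30
After XOR-ing pile 5 (size 35): 30 XOR 35 = 61
After XOR-ing pile 6 (size 40): 61 XOR 40 = 21
After XOR-ing pile 7 (size 68): 21 XOR 68 = 81
The Nim-value of this position is 81.

81


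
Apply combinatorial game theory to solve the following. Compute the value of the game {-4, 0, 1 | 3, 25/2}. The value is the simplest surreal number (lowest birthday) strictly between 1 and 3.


Left options: {-4, 0, 1}, max = 1
Right options: {3, 25/2}, min = 3
All options are numbers and max(Left) < min(Right), so by the simplicity theorem the value is the simplest (earliest-born) number strictly between 1 and 3.
The only integer strictly between 1 and 3 is 2.
No non-integer in the interval can be simpler: if x is a non-integer in the interval, then floor(x) or ceil(x) also lies in the interval (the interval contains an integer), and both are proper prefixes of x's sign expansion, i.e. born earlier. So the game value is 2.
Game value = 2

2


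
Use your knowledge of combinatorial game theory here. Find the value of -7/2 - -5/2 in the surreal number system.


x = -7/2, y = -5/2
Converting to common denominator: 2
x = -7/2, y = -5/2
x - y = -7/2 - -5/2 = -1

-1


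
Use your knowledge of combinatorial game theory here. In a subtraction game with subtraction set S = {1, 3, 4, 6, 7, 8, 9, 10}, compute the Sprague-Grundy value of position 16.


The subtraction set is S = {1, 3, 4, 6, 7, 8, 9, 10}.
G(k) = mex{ G(k - s) : s in S, s <= k }. We compute iteratively: G(0) = 0.
G(1) = mex({0}) = 1
G(2) = mex({1}) = 0
G(3) = mex({0}) = 1
G(4) = mex({0, 1}) = 2
G(5) = mex({0, 1, 2}) = 3
G(6) = mex({0, 1, 3}) = 2
G(7) = mex({0, 1, 2}) = 3
G(8) = mex({0, 1, 2, 3}) = 4
G(9) = mex({0, 1, 2, 3, 4}) = 5
G(10) = mex({0, 1, 2, 3, 5}) = 4
G(11) = mex({0, 1, 2, 3, 4}) = 5
G(12) = mex({0, 1, 2, 3, 4, 5}) = 6
G(13) = mex({1, 2, 3, 4, 5, 6}) = 0
G(14) = mex({0, 2, 3, 4, 5}) = 1
G(15) = mex({1, 2, 3, 4, 5, 6}) = 0
G(16) = mex({0, 2, 3, 4, 5, 6}) = 1
Therefore G(16) = 1.

1


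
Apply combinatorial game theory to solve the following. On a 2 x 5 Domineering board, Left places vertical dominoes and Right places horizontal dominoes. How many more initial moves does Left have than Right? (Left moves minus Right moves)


Board is 2 x 5 (rows x cols).
Left (vertical) placements: (rows-1) * cols = 1 * 5 = 5
Right (horizontal) placements: rows * (cols-1) = 2 * 4 = 8
Advantage = Left - Right = 5 - 8 = -3

-3
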